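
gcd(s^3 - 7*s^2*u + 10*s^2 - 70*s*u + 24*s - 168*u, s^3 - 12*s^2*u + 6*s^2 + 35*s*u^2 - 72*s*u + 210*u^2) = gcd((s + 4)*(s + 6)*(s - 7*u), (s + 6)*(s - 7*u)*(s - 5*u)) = s^2 - 7*s*u + 6*s - 42*u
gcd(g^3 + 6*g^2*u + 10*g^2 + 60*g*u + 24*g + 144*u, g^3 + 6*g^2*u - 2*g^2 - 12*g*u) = g + 6*u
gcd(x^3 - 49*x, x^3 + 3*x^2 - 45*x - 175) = x - 7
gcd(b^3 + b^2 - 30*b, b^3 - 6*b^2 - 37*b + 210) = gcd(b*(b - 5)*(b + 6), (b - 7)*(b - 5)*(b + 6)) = b^2 + b - 30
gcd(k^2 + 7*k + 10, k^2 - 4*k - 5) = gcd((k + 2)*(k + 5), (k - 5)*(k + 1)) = 1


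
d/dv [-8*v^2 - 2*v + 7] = -16*v - 2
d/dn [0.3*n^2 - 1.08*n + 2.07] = 0.6*n - 1.08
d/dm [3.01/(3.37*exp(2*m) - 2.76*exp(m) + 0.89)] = (8.3076 - 20.2874*exp(m))*exp(m)/(3.37*exp(2*m) - 2.76*exp(m) + 0.89)^2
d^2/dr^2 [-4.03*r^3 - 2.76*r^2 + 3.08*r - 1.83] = -24.18*r - 5.52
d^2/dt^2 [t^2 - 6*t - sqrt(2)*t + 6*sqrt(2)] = 2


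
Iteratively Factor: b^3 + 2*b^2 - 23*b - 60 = (b - 5)*(b^2 + 7*b + 12) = (b - 5)*(b + 3)*(b + 4)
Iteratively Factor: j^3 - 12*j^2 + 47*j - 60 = (j - 4)*(j^2 - 8*j + 15) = (j - 5)*(j - 4)*(j - 3)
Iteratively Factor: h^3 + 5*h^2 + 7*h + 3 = (h + 1)*(h^2 + 4*h + 3) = (h + 1)^2*(h + 3)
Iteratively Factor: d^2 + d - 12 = (d + 4)*(d - 3)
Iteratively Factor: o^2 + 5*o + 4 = (o + 4)*(o + 1)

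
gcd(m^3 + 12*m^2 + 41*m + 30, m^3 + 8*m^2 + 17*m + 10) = m^2 + 6*m + 5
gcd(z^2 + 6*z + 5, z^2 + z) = z + 1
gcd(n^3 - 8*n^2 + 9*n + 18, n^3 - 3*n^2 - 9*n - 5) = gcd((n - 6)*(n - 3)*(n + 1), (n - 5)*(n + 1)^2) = n + 1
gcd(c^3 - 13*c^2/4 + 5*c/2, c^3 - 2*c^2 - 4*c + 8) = c - 2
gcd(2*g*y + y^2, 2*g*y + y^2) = 2*g*y + y^2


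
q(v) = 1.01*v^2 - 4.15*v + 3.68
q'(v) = 2.02*v - 4.15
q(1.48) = -0.25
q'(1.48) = -1.16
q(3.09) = 0.50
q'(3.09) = 2.09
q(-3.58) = 31.48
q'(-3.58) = -11.38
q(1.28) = 0.02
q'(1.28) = -1.56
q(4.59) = 5.91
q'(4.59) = 5.12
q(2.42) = -0.45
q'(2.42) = 0.74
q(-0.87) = 8.05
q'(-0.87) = -5.91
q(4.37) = 4.83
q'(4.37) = 4.68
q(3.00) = 0.32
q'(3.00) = 1.91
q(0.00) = 3.68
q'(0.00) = -4.15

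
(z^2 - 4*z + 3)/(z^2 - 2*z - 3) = (z - 1)/(z + 1)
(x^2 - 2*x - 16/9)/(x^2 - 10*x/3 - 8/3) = (x - 8/3)/(x - 4)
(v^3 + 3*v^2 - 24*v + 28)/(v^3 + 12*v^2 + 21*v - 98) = (v - 2)/(v + 7)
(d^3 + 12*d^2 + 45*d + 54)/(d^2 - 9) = (d^2 + 9*d + 18)/(d - 3)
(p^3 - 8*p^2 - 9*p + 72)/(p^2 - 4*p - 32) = (p^2 - 9)/(p + 4)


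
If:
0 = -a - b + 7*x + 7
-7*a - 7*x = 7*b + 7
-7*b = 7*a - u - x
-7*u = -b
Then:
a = -7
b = 7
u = 1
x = -1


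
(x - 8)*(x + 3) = x^2 - 5*x - 24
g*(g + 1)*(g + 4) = g^3 + 5*g^2 + 4*g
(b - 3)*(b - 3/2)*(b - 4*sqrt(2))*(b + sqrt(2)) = b^4 - 9*b^3/2 - 3*sqrt(2)*b^3 - 7*b^2/2 + 27*sqrt(2)*b^2/2 - 27*sqrt(2)*b/2 + 36*b - 36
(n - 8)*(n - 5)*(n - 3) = n^3 - 16*n^2 + 79*n - 120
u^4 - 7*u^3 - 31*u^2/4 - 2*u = u*(u - 8)*(u + 1/2)^2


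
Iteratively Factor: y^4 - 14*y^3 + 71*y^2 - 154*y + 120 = (y - 5)*(y^3 - 9*y^2 + 26*y - 24) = (y - 5)*(y - 2)*(y^2 - 7*y + 12) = (y - 5)*(y - 4)*(y - 2)*(y - 3)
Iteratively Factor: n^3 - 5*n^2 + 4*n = (n - 4)*(n^2 - n) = (n - 4)*(n - 1)*(n)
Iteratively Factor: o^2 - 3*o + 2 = (o - 2)*(o - 1)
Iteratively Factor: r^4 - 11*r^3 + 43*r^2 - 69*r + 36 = (r - 3)*(r^3 - 8*r^2 + 19*r - 12) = (r - 3)*(r - 1)*(r^2 - 7*r + 12) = (r - 3)^2*(r - 1)*(r - 4)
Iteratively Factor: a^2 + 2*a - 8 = (a + 4)*(a - 2)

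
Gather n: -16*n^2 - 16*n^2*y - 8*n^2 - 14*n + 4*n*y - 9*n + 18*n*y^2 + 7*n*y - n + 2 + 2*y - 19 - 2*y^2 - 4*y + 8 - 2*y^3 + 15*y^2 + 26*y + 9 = n^2*(-16*y - 24) + n*(18*y^2 + 11*y - 24) - 2*y^3 + 13*y^2 + 24*y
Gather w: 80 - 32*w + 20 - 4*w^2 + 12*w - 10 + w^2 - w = -3*w^2 - 21*w + 90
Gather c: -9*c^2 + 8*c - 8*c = -9*c^2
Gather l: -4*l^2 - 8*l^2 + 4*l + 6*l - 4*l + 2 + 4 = -12*l^2 + 6*l + 6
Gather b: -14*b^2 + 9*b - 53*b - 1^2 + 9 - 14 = -14*b^2 - 44*b - 6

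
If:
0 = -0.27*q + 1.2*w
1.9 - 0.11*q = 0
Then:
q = 17.27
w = 3.89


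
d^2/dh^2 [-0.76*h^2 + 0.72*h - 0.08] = -1.52000000000000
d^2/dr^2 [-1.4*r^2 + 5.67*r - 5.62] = -2.80000000000000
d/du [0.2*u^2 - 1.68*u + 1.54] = 0.4*u - 1.68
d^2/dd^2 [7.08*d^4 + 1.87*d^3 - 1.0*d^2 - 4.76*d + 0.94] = 84.96*d^2 + 11.22*d - 2.0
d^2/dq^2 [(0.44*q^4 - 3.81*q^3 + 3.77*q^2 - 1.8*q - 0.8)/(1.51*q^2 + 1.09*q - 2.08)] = (2.006488*q^6 + 4.34517600000001*q^5 - 5.15512800000001*q^4 - 69.565752*q^3 + 134.772*q^2 - 140.722464*q + 17.532896)/(3.442951*q^6 + 7.455927*q^5 - 8.845731*q^4 - 19.245803*q^3 + 12.184848*q^2 + 14.147328*q - 8.998912)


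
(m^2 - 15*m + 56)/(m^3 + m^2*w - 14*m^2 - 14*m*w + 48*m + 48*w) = (m - 7)/(m^2 + m*w - 6*m - 6*w)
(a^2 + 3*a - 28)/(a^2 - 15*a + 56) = (a^2 + 3*a - 28)/(a^2 - 15*a + 56)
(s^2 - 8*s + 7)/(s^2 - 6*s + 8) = (s^2 - 8*s + 7)/(s^2 - 6*s + 8)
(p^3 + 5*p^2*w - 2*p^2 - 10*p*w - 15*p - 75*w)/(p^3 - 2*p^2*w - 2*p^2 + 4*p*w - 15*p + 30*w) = (p + 5*w)/(p - 2*w)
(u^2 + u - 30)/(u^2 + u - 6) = (u^2 + u - 30)/(u^2 + u - 6)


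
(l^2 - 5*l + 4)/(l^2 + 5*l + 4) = (l^2 - 5*l + 4)/(l^2 + 5*l + 4)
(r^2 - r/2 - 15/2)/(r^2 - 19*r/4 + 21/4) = 2*(2*r + 5)/(4*r - 7)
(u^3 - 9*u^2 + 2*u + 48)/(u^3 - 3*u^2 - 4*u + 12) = (u - 8)/(u - 2)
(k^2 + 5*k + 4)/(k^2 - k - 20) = (k + 1)/(k - 5)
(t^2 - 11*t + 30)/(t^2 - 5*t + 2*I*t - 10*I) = (t - 6)/(t + 2*I)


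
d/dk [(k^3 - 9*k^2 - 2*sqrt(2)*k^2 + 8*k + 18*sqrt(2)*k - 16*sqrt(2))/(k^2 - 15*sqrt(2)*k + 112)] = (k^4 - 30*sqrt(2)*k^3 + 117*sqrt(2)*k^2 + 388*k^2 - 2016*k - 416*sqrt(2)*k + 416 + 2016*sqrt(2))/(k^4 - 30*sqrt(2)*k^3 + 674*k^2 - 3360*sqrt(2)*k + 12544)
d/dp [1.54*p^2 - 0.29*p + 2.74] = 3.08*p - 0.29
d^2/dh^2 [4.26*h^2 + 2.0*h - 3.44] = 8.52000000000000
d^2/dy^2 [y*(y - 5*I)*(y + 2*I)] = 6*y - 6*I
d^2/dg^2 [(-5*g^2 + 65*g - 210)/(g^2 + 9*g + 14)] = 20*(11*g^3 - 42*g^2 - 840*g - 2324)/(g^6 + 27*g^5 + 285*g^4 + 1485*g^3 + 3990*g^2 + 5292*g + 2744)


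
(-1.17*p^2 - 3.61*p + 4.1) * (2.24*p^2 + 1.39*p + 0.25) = -2.6208*p^4 - 9.7127*p^3 + 3.8736*p^2 + 4.7965*p + 1.025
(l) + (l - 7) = 2*l - 7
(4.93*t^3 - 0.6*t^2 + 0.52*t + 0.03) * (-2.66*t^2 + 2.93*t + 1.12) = -13.1138*t^5 + 16.0409*t^4 + 2.3804*t^3 + 0.7718*t^2 + 0.6703*t + 0.0336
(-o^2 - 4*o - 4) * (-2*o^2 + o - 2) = 2*o^4 + 7*o^3 + 6*o^2 + 4*o + 8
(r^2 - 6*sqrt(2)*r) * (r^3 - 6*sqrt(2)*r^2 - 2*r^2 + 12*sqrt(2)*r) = r^5 - 12*sqrt(2)*r^4 - 2*r^4 + 24*sqrt(2)*r^3 + 72*r^3 - 144*r^2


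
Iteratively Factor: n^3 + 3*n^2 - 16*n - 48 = (n - 4)*(n^2 + 7*n + 12) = (n - 4)*(n + 3)*(n + 4)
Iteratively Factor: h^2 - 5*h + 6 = (h - 3)*(h - 2)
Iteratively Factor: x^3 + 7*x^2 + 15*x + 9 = (x + 3)*(x^2 + 4*x + 3) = (x + 3)^2*(x + 1)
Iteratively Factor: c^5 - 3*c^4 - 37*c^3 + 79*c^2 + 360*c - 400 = (c - 1)*(c^4 - 2*c^3 - 39*c^2 + 40*c + 400) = (c - 1)*(c + 4)*(c^3 - 6*c^2 - 15*c + 100) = (c - 1)*(c + 4)^2*(c^2 - 10*c + 25) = (c - 5)*(c - 1)*(c + 4)^2*(c - 5)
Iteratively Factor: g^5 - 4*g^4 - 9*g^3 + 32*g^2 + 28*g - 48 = (g + 2)*(g^4 - 6*g^3 + 3*g^2 + 26*g - 24) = (g - 1)*(g + 2)*(g^3 - 5*g^2 - 2*g + 24) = (g - 4)*(g - 1)*(g + 2)*(g^2 - g - 6) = (g - 4)*(g - 3)*(g - 1)*(g + 2)*(g + 2)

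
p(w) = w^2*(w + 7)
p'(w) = w^2 + 2*w*(w + 7) = w*(3*w + 14)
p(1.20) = 11.81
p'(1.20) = 21.12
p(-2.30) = 24.86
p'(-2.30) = -16.33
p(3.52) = 130.35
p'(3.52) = 86.45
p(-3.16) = 38.34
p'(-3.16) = -14.28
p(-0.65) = 2.68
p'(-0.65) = -7.83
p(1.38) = 15.96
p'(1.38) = 25.03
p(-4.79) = 50.71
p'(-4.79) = 1.77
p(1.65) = 23.55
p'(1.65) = 31.27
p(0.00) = 0.00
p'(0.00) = 0.00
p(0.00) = 0.00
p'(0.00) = 0.00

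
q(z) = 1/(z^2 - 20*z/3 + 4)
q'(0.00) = 0.42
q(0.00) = 0.25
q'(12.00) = 0.00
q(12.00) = 0.01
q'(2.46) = 0.04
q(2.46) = -0.16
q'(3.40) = -0.00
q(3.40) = -0.14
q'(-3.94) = 0.01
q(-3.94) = 0.02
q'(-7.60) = 0.00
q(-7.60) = 0.01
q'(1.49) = 0.27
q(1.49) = -0.27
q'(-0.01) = 0.40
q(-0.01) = 0.25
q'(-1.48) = 0.04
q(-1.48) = 0.06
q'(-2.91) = 0.01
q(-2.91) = 0.03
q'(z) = (20/3 - 2*z)/(z^2 - 20*z/3 + 4)^2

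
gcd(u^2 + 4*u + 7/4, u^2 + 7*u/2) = u + 7/2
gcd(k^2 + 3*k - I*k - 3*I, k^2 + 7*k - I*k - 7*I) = k - I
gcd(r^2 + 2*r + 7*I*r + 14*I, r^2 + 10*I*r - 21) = r + 7*I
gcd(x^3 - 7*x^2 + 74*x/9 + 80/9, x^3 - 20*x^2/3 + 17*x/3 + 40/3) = x^2 - 23*x/3 + 40/3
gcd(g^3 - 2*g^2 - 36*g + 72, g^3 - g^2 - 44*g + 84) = g^2 - 8*g + 12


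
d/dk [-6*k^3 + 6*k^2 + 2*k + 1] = -18*k^2 + 12*k + 2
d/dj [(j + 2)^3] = 3*(j + 2)^2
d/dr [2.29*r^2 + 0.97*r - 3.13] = 4.58*r + 0.97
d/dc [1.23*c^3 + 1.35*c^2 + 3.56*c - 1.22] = 3.69*c^2 + 2.7*c + 3.56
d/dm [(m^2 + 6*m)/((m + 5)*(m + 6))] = 5/(m^2 + 10*m + 25)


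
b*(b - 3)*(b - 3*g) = b^3 - 3*b^2*g - 3*b^2 + 9*b*g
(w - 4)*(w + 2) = w^2 - 2*w - 8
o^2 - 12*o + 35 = (o - 7)*(o - 5)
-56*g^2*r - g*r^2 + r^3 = r*(-8*g + r)*(7*g + r)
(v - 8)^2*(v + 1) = v^3 - 15*v^2 + 48*v + 64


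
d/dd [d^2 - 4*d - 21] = 2*d - 4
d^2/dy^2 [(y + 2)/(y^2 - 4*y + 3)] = 2*((2 - 3*y)*(y^2 - 4*y + 3) + 4*(y - 2)^2*(y + 2))/(y^2 - 4*y + 3)^3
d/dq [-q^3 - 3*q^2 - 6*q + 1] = -3*q^2 - 6*q - 6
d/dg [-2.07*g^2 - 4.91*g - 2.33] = -4.14*g - 4.91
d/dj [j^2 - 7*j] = 2*j - 7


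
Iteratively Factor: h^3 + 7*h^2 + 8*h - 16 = (h + 4)*(h^2 + 3*h - 4) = (h + 4)^2*(h - 1)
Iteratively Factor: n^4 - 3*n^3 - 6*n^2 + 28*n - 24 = (n - 2)*(n^3 - n^2 - 8*n + 12) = (n - 2)^2*(n^2 + n - 6) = (n - 2)^3*(n + 3)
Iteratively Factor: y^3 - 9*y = (y + 3)*(y^2 - 3*y) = (y - 3)*(y + 3)*(y)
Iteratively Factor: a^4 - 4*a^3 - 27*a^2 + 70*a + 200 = (a - 5)*(a^3 + a^2 - 22*a - 40) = (a - 5)*(a + 4)*(a^2 - 3*a - 10) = (a - 5)^2*(a + 4)*(a + 2)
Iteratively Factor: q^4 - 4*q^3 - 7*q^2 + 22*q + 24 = (q - 3)*(q^3 - q^2 - 10*q - 8) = (q - 4)*(q - 3)*(q^2 + 3*q + 2) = (q - 4)*(q - 3)*(q + 2)*(q + 1)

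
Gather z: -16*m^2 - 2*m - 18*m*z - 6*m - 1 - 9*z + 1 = -16*m^2 - 8*m + z*(-18*m - 9)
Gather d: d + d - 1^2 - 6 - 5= 2*d - 12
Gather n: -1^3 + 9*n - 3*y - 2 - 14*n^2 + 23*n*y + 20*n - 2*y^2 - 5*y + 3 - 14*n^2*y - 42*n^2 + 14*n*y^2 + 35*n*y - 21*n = n^2*(-14*y - 56) + n*(14*y^2 + 58*y + 8) - 2*y^2 - 8*y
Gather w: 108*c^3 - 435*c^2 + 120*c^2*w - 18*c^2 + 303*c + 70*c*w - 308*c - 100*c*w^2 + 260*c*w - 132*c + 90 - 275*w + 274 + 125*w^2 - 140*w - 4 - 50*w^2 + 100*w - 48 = 108*c^3 - 453*c^2 - 137*c + w^2*(75 - 100*c) + w*(120*c^2 + 330*c - 315) + 312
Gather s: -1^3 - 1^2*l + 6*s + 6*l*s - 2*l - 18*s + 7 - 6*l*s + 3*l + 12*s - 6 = 0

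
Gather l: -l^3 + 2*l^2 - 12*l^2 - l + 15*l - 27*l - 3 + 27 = -l^3 - 10*l^2 - 13*l + 24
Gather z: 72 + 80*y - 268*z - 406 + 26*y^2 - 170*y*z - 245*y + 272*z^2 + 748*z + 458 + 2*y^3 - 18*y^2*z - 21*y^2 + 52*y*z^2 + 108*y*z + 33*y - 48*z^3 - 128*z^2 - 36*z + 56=2*y^3 + 5*y^2 - 132*y - 48*z^3 + z^2*(52*y + 144) + z*(-18*y^2 - 62*y + 444) + 180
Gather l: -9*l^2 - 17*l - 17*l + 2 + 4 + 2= -9*l^2 - 34*l + 8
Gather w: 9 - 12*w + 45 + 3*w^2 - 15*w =3*w^2 - 27*w + 54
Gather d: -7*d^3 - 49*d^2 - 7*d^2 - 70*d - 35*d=-7*d^3 - 56*d^2 - 105*d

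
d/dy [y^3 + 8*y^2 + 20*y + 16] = 3*y^2 + 16*y + 20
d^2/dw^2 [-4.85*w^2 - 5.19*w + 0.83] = -9.70000000000000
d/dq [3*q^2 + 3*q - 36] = 6*q + 3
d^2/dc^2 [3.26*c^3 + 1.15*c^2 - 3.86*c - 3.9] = 19.56*c + 2.3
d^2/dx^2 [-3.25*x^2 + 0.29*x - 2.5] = -6.50000000000000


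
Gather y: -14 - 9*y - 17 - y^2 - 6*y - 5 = -y^2 - 15*y - 36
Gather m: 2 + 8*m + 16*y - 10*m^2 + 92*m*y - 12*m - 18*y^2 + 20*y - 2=-10*m^2 + m*(92*y - 4) - 18*y^2 + 36*y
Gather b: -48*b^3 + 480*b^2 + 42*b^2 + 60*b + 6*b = -48*b^3 + 522*b^2 + 66*b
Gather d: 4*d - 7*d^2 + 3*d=-7*d^2 + 7*d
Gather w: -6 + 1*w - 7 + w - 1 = 2*w - 14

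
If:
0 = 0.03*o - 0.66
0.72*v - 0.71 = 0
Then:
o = 22.00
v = 0.99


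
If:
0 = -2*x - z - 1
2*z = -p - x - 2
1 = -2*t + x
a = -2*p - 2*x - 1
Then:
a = 4*z + 3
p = -3*z/2 - 3/2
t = -z/4 - 3/4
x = -z/2 - 1/2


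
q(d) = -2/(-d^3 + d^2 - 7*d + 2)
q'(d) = -2*(3*d^2 - 2*d + 7)/(-d^3 + d^2 - 7*d + 2)^2 = 2*(-3*d^2 + 2*d - 7)/(d^3 - d^2 + 7*d - 2)^2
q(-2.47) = -0.05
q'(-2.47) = -0.04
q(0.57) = 1.08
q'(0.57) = -3.99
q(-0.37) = -0.42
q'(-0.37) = -0.71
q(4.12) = 0.03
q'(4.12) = -0.02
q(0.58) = 1.04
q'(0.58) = -3.72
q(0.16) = -2.22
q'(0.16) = -16.63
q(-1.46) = -0.11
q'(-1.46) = -0.11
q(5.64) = 0.01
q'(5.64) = -0.01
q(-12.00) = 0.00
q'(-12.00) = 0.00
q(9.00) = 0.00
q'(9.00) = 0.00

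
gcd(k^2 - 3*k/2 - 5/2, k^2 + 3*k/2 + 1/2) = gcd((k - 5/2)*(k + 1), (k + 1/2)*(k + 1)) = k + 1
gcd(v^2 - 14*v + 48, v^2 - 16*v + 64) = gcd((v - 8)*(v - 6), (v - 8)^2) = v - 8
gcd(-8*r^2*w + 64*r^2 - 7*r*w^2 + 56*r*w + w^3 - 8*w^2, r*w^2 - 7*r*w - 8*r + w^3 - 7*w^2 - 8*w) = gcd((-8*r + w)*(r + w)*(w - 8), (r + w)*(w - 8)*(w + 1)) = r*w - 8*r + w^2 - 8*w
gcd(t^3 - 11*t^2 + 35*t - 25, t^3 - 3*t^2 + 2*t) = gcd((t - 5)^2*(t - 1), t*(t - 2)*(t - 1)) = t - 1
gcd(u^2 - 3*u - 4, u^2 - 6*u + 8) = u - 4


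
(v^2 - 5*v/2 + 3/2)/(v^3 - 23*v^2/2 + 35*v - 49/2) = (2*v - 3)/(2*v^2 - 21*v + 49)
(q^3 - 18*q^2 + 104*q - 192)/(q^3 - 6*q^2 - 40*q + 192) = (q - 6)/(q + 6)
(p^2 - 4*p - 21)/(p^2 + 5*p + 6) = (p - 7)/(p + 2)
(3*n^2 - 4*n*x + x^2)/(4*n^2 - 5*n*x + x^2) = (-3*n + x)/(-4*n + x)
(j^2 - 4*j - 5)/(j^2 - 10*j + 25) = (j + 1)/(j - 5)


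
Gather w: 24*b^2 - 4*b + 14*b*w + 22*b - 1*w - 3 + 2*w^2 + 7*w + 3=24*b^2 + 18*b + 2*w^2 + w*(14*b + 6)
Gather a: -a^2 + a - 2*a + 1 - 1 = -a^2 - a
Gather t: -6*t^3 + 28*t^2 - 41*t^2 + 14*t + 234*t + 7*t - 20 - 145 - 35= -6*t^3 - 13*t^2 + 255*t - 200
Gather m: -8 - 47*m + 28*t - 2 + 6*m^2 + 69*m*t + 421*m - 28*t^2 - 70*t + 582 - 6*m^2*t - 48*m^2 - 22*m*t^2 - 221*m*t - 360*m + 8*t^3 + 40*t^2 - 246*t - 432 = m^2*(-6*t - 42) + m*(-22*t^2 - 152*t + 14) + 8*t^3 + 12*t^2 - 288*t + 140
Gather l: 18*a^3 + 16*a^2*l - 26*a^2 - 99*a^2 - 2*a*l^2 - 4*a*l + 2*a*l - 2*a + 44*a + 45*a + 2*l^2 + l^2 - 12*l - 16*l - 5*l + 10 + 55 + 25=18*a^3 - 125*a^2 + 87*a + l^2*(3 - 2*a) + l*(16*a^2 - 2*a - 33) + 90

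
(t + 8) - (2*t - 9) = 17 - t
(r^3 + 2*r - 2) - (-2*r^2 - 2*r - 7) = r^3 + 2*r^2 + 4*r + 5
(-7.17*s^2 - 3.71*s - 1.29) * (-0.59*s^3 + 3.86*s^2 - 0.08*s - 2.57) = 4.2303*s^5 - 25.4873*s^4 - 12.9859*s^3 + 13.7443*s^2 + 9.6379*s + 3.3153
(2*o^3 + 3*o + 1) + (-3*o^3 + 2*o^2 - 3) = -o^3 + 2*o^2 + 3*o - 2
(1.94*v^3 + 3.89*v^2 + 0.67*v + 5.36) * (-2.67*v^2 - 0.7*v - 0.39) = -5.1798*v^5 - 11.7443*v^4 - 5.2685*v^3 - 16.2973*v^2 - 4.0133*v - 2.0904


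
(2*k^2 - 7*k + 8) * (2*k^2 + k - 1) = 4*k^4 - 12*k^3 + 7*k^2 + 15*k - 8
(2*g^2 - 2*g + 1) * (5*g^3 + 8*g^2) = 10*g^5 + 6*g^4 - 11*g^3 + 8*g^2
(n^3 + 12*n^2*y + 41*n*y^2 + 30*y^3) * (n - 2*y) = n^4 + 10*n^3*y + 17*n^2*y^2 - 52*n*y^3 - 60*y^4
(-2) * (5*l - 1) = 2 - 10*l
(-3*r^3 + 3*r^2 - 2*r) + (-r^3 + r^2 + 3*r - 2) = -4*r^3 + 4*r^2 + r - 2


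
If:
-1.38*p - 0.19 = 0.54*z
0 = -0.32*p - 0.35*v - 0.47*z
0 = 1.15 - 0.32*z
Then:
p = -1.54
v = -3.41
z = 3.59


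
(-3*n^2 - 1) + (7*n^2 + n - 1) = 4*n^2 + n - 2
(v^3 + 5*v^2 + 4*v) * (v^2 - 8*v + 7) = v^5 - 3*v^4 - 29*v^3 + 3*v^2 + 28*v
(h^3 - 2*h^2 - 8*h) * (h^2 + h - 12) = h^5 - h^4 - 22*h^3 + 16*h^2 + 96*h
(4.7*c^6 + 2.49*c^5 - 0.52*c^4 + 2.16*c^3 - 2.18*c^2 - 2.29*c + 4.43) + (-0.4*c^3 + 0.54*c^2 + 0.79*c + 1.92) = 4.7*c^6 + 2.49*c^5 - 0.52*c^4 + 1.76*c^3 - 1.64*c^2 - 1.5*c + 6.35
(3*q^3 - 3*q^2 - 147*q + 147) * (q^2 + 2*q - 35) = 3*q^5 + 3*q^4 - 258*q^3 - 42*q^2 + 5439*q - 5145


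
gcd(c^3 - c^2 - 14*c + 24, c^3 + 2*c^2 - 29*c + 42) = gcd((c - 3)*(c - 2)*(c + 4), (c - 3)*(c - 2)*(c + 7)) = c^2 - 5*c + 6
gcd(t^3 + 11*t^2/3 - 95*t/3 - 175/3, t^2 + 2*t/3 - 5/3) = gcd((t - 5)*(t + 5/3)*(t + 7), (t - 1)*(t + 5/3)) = t + 5/3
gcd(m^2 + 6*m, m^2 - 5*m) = m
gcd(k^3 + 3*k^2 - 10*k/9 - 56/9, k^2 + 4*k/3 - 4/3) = k + 2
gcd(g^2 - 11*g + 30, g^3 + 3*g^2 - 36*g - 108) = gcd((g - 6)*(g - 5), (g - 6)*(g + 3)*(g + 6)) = g - 6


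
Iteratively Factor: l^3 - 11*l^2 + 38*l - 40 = (l - 2)*(l^2 - 9*l + 20) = (l - 4)*(l - 2)*(l - 5)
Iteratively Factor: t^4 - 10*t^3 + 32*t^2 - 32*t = (t)*(t^3 - 10*t^2 + 32*t - 32) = t*(t - 4)*(t^2 - 6*t + 8) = t*(t - 4)^2*(t - 2)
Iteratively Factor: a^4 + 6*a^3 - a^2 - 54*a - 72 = (a + 4)*(a^3 + 2*a^2 - 9*a - 18) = (a + 3)*(a + 4)*(a^2 - a - 6) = (a - 3)*(a + 3)*(a + 4)*(a + 2)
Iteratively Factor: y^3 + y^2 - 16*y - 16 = (y + 1)*(y^2 - 16) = (y - 4)*(y + 1)*(y + 4)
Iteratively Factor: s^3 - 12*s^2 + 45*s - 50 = (s - 5)*(s^2 - 7*s + 10) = (s - 5)^2*(s - 2)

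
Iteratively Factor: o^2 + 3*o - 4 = (o - 1)*(o + 4)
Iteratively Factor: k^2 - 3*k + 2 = (k - 1)*(k - 2)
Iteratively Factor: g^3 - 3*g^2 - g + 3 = (g - 3)*(g^2 - 1) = (g - 3)*(g + 1)*(g - 1)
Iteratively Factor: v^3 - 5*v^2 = (v)*(v^2 - 5*v) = v*(v - 5)*(v)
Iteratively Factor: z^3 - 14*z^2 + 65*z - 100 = (z - 4)*(z^2 - 10*z + 25) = (z - 5)*(z - 4)*(z - 5)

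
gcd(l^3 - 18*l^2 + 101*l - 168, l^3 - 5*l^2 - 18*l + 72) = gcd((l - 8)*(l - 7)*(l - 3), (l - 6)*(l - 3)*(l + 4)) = l - 3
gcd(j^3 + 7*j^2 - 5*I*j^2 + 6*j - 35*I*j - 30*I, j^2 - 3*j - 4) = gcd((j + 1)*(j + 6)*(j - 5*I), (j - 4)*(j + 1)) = j + 1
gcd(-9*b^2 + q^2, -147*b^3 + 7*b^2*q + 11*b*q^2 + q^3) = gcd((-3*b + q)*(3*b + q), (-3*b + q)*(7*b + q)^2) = -3*b + q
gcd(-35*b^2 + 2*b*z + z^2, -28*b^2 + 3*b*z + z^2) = 7*b + z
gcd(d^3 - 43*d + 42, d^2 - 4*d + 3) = d - 1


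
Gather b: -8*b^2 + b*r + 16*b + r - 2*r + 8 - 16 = -8*b^2 + b*(r + 16) - r - 8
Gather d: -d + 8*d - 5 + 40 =7*d + 35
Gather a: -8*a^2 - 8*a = -8*a^2 - 8*a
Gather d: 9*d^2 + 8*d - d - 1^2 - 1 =9*d^2 + 7*d - 2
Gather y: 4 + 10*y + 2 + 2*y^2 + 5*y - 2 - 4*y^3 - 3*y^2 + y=-4*y^3 - y^2 + 16*y + 4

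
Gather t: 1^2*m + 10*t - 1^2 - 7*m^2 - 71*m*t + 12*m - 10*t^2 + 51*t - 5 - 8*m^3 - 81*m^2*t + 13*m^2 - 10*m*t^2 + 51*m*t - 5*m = -8*m^3 + 6*m^2 + 8*m + t^2*(-10*m - 10) + t*(-81*m^2 - 20*m + 61) - 6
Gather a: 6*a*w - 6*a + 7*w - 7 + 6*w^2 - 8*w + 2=a*(6*w - 6) + 6*w^2 - w - 5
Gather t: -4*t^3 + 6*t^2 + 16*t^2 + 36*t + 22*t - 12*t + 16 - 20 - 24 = -4*t^3 + 22*t^2 + 46*t - 28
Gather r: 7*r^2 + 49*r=7*r^2 + 49*r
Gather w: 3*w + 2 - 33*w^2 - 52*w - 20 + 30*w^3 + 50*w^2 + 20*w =30*w^3 + 17*w^2 - 29*w - 18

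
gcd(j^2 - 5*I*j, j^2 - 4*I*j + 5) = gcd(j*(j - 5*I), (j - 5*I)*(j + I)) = j - 5*I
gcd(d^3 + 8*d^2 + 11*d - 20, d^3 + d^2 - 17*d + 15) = d^2 + 4*d - 5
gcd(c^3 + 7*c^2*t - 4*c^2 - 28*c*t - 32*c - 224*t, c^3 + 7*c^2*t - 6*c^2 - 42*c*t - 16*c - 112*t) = c^2 + 7*c*t - 8*c - 56*t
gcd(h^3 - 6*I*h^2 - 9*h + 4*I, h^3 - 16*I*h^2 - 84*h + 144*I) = h - 4*I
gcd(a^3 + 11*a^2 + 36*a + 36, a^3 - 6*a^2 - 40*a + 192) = a + 6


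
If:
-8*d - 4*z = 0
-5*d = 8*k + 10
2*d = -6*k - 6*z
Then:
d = -6/11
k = -10/11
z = 12/11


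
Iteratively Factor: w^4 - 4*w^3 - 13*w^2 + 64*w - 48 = (w - 1)*(w^3 - 3*w^2 - 16*w + 48) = (w - 1)*(w + 4)*(w^2 - 7*w + 12) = (w - 3)*(w - 1)*(w + 4)*(w - 4)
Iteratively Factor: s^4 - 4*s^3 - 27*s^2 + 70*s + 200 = (s - 5)*(s^3 + s^2 - 22*s - 40) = (s - 5)*(s + 2)*(s^2 - s - 20) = (s - 5)^2*(s + 2)*(s + 4)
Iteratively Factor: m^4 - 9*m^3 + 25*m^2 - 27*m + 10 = (m - 5)*(m^3 - 4*m^2 + 5*m - 2) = (m - 5)*(m - 1)*(m^2 - 3*m + 2) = (m - 5)*(m - 2)*(m - 1)*(m - 1)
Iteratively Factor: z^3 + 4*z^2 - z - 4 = (z + 4)*(z^2 - 1) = (z + 1)*(z + 4)*(z - 1)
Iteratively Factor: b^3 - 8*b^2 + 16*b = (b - 4)*(b^2 - 4*b) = (b - 4)^2*(b)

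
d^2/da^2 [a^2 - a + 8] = 2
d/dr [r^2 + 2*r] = 2*r + 2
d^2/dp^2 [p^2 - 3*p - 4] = 2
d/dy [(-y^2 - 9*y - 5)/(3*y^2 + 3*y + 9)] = 2*(4*y^2 + 2*y - 11)/(3*(y^4 + 2*y^3 + 7*y^2 + 6*y + 9))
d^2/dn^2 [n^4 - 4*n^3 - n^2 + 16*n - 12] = 12*n^2 - 24*n - 2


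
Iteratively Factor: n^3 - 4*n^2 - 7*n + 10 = (n + 2)*(n^2 - 6*n + 5) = (n - 1)*(n + 2)*(n - 5)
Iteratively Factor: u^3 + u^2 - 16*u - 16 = (u - 4)*(u^2 + 5*u + 4) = (u - 4)*(u + 1)*(u + 4)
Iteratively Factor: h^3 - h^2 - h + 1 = (h + 1)*(h^2 - 2*h + 1) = (h - 1)*(h + 1)*(h - 1)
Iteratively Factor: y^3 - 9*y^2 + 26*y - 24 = (y - 2)*(y^2 - 7*y + 12) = (y - 4)*(y - 2)*(y - 3)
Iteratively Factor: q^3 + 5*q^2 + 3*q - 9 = (q - 1)*(q^2 + 6*q + 9) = (q - 1)*(q + 3)*(q + 3)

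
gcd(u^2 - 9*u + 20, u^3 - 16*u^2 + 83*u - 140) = u^2 - 9*u + 20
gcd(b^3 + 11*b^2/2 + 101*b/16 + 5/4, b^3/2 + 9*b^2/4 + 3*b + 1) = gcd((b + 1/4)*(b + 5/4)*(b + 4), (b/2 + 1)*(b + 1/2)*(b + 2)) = 1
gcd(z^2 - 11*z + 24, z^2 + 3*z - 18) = z - 3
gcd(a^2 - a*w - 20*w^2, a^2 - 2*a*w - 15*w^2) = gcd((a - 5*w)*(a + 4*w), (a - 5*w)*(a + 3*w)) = -a + 5*w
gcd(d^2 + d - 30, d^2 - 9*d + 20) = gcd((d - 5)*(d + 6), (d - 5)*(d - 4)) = d - 5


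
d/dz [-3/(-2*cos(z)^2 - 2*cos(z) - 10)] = 3*(2*cos(z) + 1)*sin(z)/(2*(cos(z)^2 + cos(z) + 5)^2)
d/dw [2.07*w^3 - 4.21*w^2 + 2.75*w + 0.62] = 6.21*w^2 - 8.42*w + 2.75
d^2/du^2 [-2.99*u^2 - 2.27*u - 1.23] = -5.98000000000000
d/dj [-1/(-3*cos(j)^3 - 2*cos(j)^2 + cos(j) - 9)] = (9*cos(j)^2 + 4*cos(j) - 1)*sin(j)/(3*cos(j)^3 + 2*cos(j)^2 - cos(j) + 9)^2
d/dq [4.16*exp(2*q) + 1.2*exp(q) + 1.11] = (8.32*exp(q) + 1.2)*exp(q)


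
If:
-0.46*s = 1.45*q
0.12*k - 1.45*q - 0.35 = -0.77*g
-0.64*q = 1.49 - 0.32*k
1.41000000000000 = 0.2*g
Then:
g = 7.05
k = 13.97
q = 4.66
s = -14.69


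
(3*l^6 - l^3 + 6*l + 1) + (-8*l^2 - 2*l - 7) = 3*l^6 - l^3 - 8*l^2 + 4*l - 6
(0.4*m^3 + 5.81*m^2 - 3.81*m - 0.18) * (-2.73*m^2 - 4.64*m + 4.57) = -1.092*m^5 - 17.7173*m^4 - 14.7291*m^3 + 44.7215*m^2 - 16.5765*m - 0.8226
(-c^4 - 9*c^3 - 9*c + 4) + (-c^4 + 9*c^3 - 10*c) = -2*c^4 - 19*c + 4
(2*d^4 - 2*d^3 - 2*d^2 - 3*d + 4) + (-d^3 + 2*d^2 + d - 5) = 2*d^4 - 3*d^3 - 2*d - 1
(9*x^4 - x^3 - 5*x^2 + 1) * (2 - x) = -9*x^5 + 19*x^4 + 3*x^3 - 10*x^2 - x + 2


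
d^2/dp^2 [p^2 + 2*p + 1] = 2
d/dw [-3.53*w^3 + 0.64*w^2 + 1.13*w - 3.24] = -10.59*w^2 + 1.28*w + 1.13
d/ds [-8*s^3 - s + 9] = -24*s^2 - 1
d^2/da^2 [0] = 0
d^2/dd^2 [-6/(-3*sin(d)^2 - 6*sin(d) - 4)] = 36*(-6*sin(d)^4 - 9*sin(d)^3 + 11*sin(d)^2 + 22*sin(d) + 8)/(3*sin(d)^2 + 6*sin(d) + 4)^3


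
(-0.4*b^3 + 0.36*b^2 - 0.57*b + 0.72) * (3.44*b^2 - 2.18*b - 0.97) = -1.376*b^5 + 2.1104*b^4 - 2.3576*b^3 + 3.3702*b^2 - 1.0167*b - 0.6984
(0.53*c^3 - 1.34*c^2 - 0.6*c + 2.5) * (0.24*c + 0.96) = 0.1272*c^4 + 0.1872*c^3 - 1.4304*c^2 + 0.024*c + 2.4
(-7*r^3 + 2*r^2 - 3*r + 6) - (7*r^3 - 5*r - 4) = -14*r^3 + 2*r^2 + 2*r + 10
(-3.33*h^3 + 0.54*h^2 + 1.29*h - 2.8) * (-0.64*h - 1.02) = 2.1312*h^4 + 3.051*h^3 - 1.3764*h^2 + 0.4762*h + 2.856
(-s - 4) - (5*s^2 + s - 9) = -5*s^2 - 2*s + 5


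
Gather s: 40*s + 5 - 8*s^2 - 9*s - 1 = -8*s^2 + 31*s + 4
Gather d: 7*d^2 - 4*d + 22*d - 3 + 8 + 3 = 7*d^2 + 18*d + 8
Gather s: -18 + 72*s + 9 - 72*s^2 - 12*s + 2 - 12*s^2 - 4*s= -84*s^2 + 56*s - 7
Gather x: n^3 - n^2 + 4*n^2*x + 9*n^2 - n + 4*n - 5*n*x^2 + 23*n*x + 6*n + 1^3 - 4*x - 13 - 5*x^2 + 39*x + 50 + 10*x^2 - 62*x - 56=n^3 + 8*n^2 + 9*n + x^2*(5 - 5*n) + x*(4*n^2 + 23*n - 27) - 18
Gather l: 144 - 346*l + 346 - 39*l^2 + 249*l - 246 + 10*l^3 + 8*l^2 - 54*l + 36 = 10*l^3 - 31*l^2 - 151*l + 280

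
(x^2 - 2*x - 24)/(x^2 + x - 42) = (x + 4)/(x + 7)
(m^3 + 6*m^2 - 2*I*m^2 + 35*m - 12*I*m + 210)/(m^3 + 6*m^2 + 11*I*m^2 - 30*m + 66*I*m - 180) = (m - 7*I)/(m + 6*I)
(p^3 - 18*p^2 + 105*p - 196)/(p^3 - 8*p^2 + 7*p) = (p^2 - 11*p + 28)/(p*(p - 1))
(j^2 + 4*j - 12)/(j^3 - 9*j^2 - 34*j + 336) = (j - 2)/(j^2 - 15*j + 56)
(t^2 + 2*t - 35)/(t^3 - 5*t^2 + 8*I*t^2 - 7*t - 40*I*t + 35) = (t + 7)/(t^2 + 8*I*t - 7)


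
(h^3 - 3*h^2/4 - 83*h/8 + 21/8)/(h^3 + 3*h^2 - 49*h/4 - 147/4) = (4*h - 1)/(2*(2*h + 7))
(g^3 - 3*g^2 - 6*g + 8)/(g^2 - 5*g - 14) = (g^2 - 5*g + 4)/(g - 7)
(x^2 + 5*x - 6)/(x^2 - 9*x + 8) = (x + 6)/(x - 8)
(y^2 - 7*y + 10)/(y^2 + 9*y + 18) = (y^2 - 7*y + 10)/(y^2 + 9*y + 18)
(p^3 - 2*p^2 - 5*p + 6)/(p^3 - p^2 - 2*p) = (-p^3 + 2*p^2 + 5*p - 6)/(p*(-p^2 + p + 2))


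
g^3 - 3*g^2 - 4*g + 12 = (g - 3)*(g - 2)*(g + 2)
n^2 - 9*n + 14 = (n - 7)*(n - 2)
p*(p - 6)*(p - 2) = p^3 - 8*p^2 + 12*p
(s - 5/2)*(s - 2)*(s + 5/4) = s^3 - 13*s^2/4 - 5*s/8 + 25/4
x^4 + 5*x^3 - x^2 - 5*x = x*(x - 1)*(x + 1)*(x + 5)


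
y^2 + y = y*(y + 1)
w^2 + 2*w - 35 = (w - 5)*(w + 7)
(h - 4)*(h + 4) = h^2 - 16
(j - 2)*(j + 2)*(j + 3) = j^3 + 3*j^2 - 4*j - 12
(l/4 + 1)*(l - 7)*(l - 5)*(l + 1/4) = l^4/4 - 31*l^3/16 - 15*l^2/4 + 547*l/16 + 35/4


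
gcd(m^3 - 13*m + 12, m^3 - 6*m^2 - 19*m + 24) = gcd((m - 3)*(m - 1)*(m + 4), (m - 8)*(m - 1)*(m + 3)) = m - 1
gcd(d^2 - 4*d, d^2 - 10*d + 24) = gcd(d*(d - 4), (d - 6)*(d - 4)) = d - 4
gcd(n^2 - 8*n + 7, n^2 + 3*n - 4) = n - 1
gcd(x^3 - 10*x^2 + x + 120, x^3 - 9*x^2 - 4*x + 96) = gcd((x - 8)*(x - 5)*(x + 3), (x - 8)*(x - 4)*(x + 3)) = x^2 - 5*x - 24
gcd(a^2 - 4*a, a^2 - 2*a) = a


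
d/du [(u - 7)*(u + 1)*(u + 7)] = 3*u^2 + 2*u - 49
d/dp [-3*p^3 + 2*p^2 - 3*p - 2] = -9*p^2 + 4*p - 3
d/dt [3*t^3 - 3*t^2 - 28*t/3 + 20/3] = 9*t^2 - 6*t - 28/3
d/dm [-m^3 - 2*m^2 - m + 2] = -3*m^2 - 4*m - 1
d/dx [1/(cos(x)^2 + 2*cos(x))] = 2*(sin(x)/cos(x)^2 + tan(x))/(cos(x) + 2)^2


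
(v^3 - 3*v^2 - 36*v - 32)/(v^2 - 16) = (v^2 - 7*v - 8)/(v - 4)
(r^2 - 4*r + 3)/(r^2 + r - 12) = (r - 1)/(r + 4)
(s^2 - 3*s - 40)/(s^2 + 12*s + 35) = (s - 8)/(s + 7)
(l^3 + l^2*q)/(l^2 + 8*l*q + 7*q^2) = l^2/(l + 7*q)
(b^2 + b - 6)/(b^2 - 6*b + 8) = (b + 3)/(b - 4)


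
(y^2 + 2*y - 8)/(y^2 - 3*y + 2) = (y + 4)/(y - 1)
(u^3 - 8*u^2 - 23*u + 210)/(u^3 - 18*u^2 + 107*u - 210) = (u + 5)/(u - 5)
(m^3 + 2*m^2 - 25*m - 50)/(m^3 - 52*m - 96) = (m^2 - 25)/(m^2 - 2*m - 48)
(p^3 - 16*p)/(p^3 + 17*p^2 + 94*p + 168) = p*(p - 4)/(p^2 + 13*p + 42)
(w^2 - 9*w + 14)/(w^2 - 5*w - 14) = (w - 2)/(w + 2)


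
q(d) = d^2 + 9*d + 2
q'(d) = 2*d + 9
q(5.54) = 82.55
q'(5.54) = 20.08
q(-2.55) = -14.45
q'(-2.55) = 3.90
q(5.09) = 73.72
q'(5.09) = 19.18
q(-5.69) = -16.83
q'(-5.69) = -2.38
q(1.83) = 21.82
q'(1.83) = 12.66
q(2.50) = 30.75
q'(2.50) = 14.00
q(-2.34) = -13.58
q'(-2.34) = 4.32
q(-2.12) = -12.59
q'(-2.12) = 4.76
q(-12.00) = 38.00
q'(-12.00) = -15.00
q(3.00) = 38.00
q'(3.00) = 15.00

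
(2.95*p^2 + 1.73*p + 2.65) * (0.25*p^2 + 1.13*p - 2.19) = 0.7375*p^4 + 3.766*p^3 - 3.8431*p^2 - 0.7942*p - 5.8035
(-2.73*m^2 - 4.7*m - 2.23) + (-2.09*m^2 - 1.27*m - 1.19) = -4.82*m^2 - 5.97*m - 3.42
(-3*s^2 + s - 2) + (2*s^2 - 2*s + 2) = -s^2 - s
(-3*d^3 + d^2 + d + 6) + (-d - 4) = -3*d^3 + d^2 + 2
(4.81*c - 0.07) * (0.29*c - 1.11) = 1.3949*c^2 - 5.3594*c + 0.0777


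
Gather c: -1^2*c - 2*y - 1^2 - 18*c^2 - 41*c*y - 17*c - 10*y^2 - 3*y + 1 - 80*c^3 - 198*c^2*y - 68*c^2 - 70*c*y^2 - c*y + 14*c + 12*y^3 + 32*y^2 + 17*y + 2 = -80*c^3 + c^2*(-198*y - 86) + c*(-70*y^2 - 42*y - 4) + 12*y^3 + 22*y^2 + 12*y + 2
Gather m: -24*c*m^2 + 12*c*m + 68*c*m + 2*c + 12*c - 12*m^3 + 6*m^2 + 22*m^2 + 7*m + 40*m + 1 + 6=14*c - 12*m^3 + m^2*(28 - 24*c) + m*(80*c + 47) + 7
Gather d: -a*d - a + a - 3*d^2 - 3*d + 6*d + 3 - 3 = -3*d^2 + d*(3 - a)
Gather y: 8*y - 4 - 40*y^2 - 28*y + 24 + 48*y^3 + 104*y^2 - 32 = 48*y^3 + 64*y^2 - 20*y - 12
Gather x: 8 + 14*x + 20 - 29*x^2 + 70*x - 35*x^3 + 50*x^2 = -35*x^3 + 21*x^2 + 84*x + 28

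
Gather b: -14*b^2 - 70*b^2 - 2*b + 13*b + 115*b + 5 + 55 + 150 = -84*b^2 + 126*b + 210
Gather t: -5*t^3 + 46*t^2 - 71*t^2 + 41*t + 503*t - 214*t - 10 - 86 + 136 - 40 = -5*t^3 - 25*t^2 + 330*t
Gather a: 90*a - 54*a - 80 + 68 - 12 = 36*a - 24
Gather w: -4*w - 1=-4*w - 1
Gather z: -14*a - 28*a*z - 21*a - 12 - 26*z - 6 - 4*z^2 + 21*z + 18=-35*a - 4*z^2 + z*(-28*a - 5)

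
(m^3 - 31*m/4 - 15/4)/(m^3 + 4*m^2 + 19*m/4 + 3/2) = (2*m^2 - m - 15)/(2*m^2 + 7*m + 6)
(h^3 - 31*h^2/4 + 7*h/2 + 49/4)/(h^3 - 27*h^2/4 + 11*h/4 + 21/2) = (h - 7)/(h - 6)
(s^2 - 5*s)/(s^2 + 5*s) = (s - 5)/(s + 5)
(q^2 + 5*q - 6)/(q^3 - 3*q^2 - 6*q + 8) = (q + 6)/(q^2 - 2*q - 8)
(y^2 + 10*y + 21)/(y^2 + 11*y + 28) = (y + 3)/(y + 4)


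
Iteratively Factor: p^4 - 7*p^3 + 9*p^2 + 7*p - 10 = (p - 1)*(p^3 - 6*p^2 + 3*p + 10) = (p - 5)*(p - 1)*(p^2 - p - 2) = (p - 5)*(p - 1)*(p + 1)*(p - 2)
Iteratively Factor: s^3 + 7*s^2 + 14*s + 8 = (s + 2)*(s^2 + 5*s + 4) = (s + 1)*(s + 2)*(s + 4)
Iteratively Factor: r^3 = (r)*(r^2) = r^2*(r)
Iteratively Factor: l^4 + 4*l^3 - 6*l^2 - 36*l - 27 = (l + 3)*(l^3 + l^2 - 9*l - 9) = (l + 1)*(l + 3)*(l^2 - 9) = (l + 1)*(l + 3)^2*(l - 3)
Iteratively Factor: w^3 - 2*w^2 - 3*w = (w - 3)*(w^2 + w) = w*(w - 3)*(w + 1)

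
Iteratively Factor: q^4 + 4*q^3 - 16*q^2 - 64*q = (q - 4)*(q^3 + 8*q^2 + 16*q) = (q - 4)*(q + 4)*(q^2 + 4*q) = q*(q - 4)*(q + 4)*(q + 4)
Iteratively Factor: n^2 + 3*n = (n + 3)*(n)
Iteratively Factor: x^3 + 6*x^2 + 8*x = (x)*(x^2 + 6*x + 8) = x*(x + 4)*(x + 2)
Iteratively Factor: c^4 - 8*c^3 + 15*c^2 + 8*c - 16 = (c - 4)*(c^3 - 4*c^2 - c + 4) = (c - 4)^2*(c^2 - 1) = (c - 4)^2*(c + 1)*(c - 1)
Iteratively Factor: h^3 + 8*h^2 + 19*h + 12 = (h + 4)*(h^2 + 4*h + 3) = (h + 1)*(h + 4)*(h + 3)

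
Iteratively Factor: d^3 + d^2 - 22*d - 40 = (d + 4)*(d^2 - 3*d - 10) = (d + 2)*(d + 4)*(d - 5)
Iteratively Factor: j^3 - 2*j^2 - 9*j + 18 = (j - 2)*(j^2 - 9) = (j - 3)*(j - 2)*(j + 3)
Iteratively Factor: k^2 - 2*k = (k)*(k - 2)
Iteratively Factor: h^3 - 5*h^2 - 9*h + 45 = (h - 5)*(h^2 - 9) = (h - 5)*(h + 3)*(h - 3)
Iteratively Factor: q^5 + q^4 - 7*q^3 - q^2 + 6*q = (q)*(q^4 + q^3 - 7*q^2 - q + 6) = q*(q - 1)*(q^3 + 2*q^2 - 5*q - 6) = q*(q - 1)*(q + 1)*(q^2 + q - 6) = q*(q - 2)*(q - 1)*(q + 1)*(q + 3)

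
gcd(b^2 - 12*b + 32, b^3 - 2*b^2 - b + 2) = 1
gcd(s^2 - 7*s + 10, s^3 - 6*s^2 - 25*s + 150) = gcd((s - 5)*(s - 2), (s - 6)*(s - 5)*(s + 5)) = s - 5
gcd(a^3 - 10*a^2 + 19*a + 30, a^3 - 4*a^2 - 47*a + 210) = a^2 - 11*a + 30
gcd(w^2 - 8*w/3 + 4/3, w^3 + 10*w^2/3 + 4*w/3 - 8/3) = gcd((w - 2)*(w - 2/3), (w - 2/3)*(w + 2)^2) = w - 2/3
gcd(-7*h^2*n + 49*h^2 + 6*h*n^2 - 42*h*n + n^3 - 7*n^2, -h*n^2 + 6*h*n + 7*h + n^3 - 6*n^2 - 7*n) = h*n - 7*h - n^2 + 7*n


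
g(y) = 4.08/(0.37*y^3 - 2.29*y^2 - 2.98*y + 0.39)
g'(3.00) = 0.07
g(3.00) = -0.21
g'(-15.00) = -0.00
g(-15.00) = -0.00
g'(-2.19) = -0.80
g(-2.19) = -0.51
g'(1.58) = 0.41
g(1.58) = -0.48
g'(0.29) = 39.75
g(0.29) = -6.20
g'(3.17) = 0.06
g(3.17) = -0.20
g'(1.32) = 0.65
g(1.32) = -0.61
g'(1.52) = 0.46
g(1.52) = -0.50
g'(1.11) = 1.00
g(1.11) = -0.78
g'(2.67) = 0.10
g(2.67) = -0.24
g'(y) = 4.08*(-1.11*y^2 + 4.58*y + 2.98)/(0.37*y^3 - 2.29*y^2 - 2.98*y + 0.39)^2 = (-4.5288*y^2 + 18.6864*y + 12.1584)/(0.37*y^3 - 2.29*y^2 - 2.98*y + 0.39)^2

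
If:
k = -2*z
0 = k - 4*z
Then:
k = 0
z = 0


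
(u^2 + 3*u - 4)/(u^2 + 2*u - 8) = (u - 1)/(u - 2)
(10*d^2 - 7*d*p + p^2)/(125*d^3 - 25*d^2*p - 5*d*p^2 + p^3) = (-2*d + p)/(-25*d^2 + p^2)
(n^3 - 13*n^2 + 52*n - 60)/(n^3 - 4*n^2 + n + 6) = (n^2 - 11*n + 30)/(n^2 - 2*n - 3)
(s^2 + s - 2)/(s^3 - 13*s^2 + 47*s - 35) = (s + 2)/(s^2 - 12*s + 35)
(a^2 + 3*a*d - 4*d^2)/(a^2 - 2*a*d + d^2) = (a + 4*d)/(a - d)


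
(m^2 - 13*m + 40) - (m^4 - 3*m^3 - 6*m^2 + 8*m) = -m^4 + 3*m^3 + 7*m^2 - 21*m + 40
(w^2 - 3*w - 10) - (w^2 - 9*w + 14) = 6*w - 24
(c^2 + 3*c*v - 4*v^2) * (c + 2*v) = c^3 + 5*c^2*v + 2*c*v^2 - 8*v^3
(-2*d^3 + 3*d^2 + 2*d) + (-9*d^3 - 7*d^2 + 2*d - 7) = -11*d^3 - 4*d^2 + 4*d - 7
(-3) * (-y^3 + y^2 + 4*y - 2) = 3*y^3 - 3*y^2 - 12*y + 6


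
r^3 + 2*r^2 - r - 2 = (r - 1)*(r + 1)*(r + 2)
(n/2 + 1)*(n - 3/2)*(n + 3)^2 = n^4/2 + 13*n^3/4 + 9*n^2/2 - 27*n/4 - 27/2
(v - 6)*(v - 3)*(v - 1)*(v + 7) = v^4 - 3*v^3 - 43*v^2 + 171*v - 126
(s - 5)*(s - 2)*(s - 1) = s^3 - 8*s^2 + 17*s - 10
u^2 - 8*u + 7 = (u - 7)*(u - 1)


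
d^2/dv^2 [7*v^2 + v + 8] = 14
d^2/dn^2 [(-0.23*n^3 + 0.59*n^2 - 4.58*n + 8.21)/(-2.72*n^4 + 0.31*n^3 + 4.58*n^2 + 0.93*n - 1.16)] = (3.40326399999999*n^9 - 26.190336*n^8 + 426.79248*n^7 - 1283.928138*n^6 - 167.737986000001*n^5 + 1986.736578*n^4 - 198.04865*n^3 - 737.181258*n^2 - 79.679268*n - 93.143834)/(20.123648*n^12 - 6.880512*n^11 - 100.86984*n^10 + 2.499809*n^9 + 200.298498*n^8 + 43.868565*n^7 - 183.30728*n^6 - 67.052721*n^5 + 74.10081*n^4 + 27.589659*n^3 - 15.478692*n^2 - 3.754224*n + 1.560896)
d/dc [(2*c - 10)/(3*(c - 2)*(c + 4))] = 2*(-c^2 + 10*c + 2)/(3*(c^4 + 4*c^3 - 12*c^2 - 32*c + 64))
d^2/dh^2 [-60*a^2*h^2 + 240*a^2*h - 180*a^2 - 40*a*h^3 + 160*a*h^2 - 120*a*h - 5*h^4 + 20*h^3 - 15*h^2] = -120*a^2 - 240*a*h + 320*a - 60*h^2 + 120*h - 30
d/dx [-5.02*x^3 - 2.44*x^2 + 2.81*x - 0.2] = -15.06*x^2 - 4.88*x + 2.81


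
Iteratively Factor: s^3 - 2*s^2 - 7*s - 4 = (s + 1)*(s^2 - 3*s - 4) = (s + 1)^2*(s - 4)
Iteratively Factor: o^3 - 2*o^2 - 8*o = (o)*(o^2 - 2*o - 8) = o*(o + 2)*(o - 4)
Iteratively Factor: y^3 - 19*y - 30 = (y + 2)*(y^2 - 2*y - 15) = (y + 2)*(y + 3)*(y - 5)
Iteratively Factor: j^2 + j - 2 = (j - 1)*(j + 2)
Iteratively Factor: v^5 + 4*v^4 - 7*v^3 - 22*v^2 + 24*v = (v + 3)*(v^4 + v^3 - 10*v^2 + 8*v) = v*(v + 3)*(v^3 + v^2 - 10*v + 8) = v*(v - 1)*(v + 3)*(v^2 + 2*v - 8) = v*(v - 2)*(v - 1)*(v + 3)*(v + 4)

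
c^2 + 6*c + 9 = (c + 3)^2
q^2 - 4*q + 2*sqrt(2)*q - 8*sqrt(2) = (q - 4)*(q + 2*sqrt(2))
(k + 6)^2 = k^2 + 12*k + 36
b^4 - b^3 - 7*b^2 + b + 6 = (b - 3)*(b - 1)*(b + 1)*(b + 2)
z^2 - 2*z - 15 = (z - 5)*(z + 3)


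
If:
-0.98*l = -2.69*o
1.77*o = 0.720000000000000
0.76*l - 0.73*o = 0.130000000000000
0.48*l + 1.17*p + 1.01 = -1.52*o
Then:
No Solution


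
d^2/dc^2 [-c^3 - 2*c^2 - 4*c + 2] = -6*c - 4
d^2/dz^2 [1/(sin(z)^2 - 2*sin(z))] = 2*(-2*sin(z) + 3 + 1/sin(z) - 6/sin(z)^2 + 4/sin(z)^3)/(sin(z) - 2)^3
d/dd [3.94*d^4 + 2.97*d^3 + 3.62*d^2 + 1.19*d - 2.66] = 15.76*d^3 + 8.91*d^2 + 7.24*d + 1.19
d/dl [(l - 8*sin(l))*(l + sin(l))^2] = 3*(l + sin(l))*(-2*l*cos(l) + l - 5*sin(l) - 4*sin(2*l))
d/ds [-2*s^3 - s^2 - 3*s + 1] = -6*s^2 - 2*s - 3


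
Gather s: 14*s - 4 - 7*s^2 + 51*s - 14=-7*s^2 + 65*s - 18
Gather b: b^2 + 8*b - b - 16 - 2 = b^2 + 7*b - 18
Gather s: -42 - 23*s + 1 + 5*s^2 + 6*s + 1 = 5*s^2 - 17*s - 40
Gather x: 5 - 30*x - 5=-30*x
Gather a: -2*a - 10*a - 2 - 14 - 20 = -12*a - 36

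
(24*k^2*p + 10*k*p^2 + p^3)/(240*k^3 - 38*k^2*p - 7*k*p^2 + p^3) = p*(4*k + p)/(40*k^2 - 13*k*p + p^2)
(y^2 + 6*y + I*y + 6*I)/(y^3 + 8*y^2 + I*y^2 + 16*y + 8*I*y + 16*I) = (y + 6)/(y^2 + 8*y + 16)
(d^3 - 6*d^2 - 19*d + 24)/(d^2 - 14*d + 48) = (d^2 + 2*d - 3)/(d - 6)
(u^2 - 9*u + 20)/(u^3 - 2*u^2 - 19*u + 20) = (u - 4)/(u^2 + 3*u - 4)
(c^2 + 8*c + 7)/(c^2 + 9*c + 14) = (c + 1)/(c + 2)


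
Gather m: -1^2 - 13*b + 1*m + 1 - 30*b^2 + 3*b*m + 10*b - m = -30*b^2 + 3*b*m - 3*b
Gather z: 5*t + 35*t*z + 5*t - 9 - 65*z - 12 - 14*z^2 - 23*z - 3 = 10*t - 14*z^2 + z*(35*t - 88) - 24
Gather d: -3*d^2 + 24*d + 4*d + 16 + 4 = -3*d^2 + 28*d + 20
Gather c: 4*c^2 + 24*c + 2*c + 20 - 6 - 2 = 4*c^2 + 26*c + 12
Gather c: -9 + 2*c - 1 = 2*c - 10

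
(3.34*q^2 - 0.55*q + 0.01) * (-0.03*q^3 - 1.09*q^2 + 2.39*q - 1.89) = -0.1002*q^5 - 3.6241*q^4 + 8.5818*q^3 - 7.638*q^2 + 1.0634*q - 0.0189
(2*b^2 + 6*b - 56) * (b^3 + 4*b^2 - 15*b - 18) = 2*b^5 + 14*b^4 - 62*b^3 - 350*b^2 + 732*b + 1008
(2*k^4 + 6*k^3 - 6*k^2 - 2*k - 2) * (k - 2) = 2*k^5 + 2*k^4 - 18*k^3 + 10*k^2 + 2*k + 4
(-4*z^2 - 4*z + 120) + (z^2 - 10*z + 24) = -3*z^2 - 14*z + 144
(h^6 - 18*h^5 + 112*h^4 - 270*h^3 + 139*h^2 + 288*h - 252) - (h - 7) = h^6 - 18*h^5 + 112*h^4 - 270*h^3 + 139*h^2 + 287*h - 245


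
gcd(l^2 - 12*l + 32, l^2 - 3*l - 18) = 1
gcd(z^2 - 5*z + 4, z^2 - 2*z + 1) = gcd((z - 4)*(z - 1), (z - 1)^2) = z - 1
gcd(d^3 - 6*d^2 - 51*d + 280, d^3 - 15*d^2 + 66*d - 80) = d^2 - 13*d + 40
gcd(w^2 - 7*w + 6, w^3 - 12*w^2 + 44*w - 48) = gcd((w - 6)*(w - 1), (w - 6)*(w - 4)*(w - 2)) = w - 6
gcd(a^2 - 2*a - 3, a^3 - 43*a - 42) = a + 1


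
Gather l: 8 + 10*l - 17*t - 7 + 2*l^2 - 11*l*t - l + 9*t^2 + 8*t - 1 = 2*l^2 + l*(9 - 11*t) + 9*t^2 - 9*t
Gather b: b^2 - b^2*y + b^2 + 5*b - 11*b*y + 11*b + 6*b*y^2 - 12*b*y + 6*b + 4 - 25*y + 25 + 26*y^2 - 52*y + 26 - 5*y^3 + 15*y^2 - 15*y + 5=b^2*(2 - y) + b*(6*y^2 - 23*y + 22) - 5*y^3 + 41*y^2 - 92*y + 60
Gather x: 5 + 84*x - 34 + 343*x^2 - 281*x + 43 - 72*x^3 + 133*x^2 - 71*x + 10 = -72*x^3 + 476*x^2 - 268*x + 24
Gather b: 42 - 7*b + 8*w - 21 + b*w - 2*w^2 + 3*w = b*(w - 7) - 2*w^2 + 11*w + 21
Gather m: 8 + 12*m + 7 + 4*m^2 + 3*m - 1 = 4*m^2 + 15*m + 14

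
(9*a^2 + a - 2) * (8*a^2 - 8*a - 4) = 72*a^4 - 64*a^3 - 60*a^2 + 12*a + 8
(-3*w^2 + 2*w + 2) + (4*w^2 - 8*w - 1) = w^2 - 6*w + 1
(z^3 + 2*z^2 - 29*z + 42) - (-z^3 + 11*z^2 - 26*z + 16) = 2*z^3 - 9*z^2 - 3*z + 26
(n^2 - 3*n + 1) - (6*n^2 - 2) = -5*n^2 - 3*n + 3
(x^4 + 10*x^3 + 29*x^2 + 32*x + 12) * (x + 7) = x^5 + 17*x^4 + 99*x^3 + 235*x^2 + 236*x + 84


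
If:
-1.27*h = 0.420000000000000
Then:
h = -0.33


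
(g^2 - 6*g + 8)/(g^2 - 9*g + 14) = (g - 4)/(g - 7)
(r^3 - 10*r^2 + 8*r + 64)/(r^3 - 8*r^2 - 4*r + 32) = (r - 4)/(r - 2)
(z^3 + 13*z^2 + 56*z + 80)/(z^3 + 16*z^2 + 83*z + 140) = (z + 4)/(z + 7)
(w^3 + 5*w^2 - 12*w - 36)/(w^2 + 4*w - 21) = (w^2 + 8*w + 12)/(w + 7)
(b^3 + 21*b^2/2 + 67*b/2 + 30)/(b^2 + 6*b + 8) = (2*b^2 + 13*b + 15)/(2*(b + 2))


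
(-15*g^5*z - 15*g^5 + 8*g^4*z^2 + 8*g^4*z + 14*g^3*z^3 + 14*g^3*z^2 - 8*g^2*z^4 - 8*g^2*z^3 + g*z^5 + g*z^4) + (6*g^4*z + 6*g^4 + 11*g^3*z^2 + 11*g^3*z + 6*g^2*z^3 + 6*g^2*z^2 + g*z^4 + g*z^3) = -15*g^5*z - 15*g^5 + 8*g^4*z^2 + 14*g^4*z + 6*g^4 + 14*g^3*z^3 + 25*g^3*z^2 + 11*g^3*z - 8*g^2*z^4 - 2*g^2*z^3 + 6*g^2*z^2 + g*z^5 + 2*g*z^4 + g*z^3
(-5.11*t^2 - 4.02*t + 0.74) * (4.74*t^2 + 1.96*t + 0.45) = -24.2214*t^4 - 29.0704*t^3 - 6.6711*t^2 - 0.3586*t + 0.333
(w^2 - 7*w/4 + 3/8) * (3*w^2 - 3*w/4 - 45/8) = 3*w^4 - 6*w^3 - 51*w^2/16 + 153*w/16 - 135/64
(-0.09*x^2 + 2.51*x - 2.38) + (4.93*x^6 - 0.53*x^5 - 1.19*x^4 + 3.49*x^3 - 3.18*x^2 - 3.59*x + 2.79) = 4.93*x^6 - 0.53*x^5 - 1.19*x^4 + 3.49*x^3 - 3.27*x^2 - 1.08*x + 0.41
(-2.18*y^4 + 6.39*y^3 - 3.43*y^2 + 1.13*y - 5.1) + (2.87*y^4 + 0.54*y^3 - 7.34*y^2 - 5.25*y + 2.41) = 0.69*y^4 + 6.93*y^3 - 10.77*y^2 - 4.12*y - 2.69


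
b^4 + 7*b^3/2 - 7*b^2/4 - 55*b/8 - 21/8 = (b - 3/2)*(b + 1/2)*(b + 1)*(b + 7/2)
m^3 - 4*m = m*(m - 2)*(m + 2)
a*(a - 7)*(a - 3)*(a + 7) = a^4 - 3*a^3 - 49*a^2 + 147*a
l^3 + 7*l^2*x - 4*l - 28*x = (l - 2)*(l + 2)*(l + 7*x)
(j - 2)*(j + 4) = j^2 + 2*j - 8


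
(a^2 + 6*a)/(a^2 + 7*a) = (a + 6)/(a + 7)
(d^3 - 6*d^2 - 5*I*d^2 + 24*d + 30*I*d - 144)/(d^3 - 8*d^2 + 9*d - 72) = (d^2 - 2*d*(3 + 4*I) + 48*I)/(d^2 - d*(8 + 3*I) + 24*I)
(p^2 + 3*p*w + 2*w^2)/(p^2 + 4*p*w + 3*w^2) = (p + 2*w)/(p + 3*w)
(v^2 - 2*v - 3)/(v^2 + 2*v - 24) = (v^2 - 2*v - 3)/(v^2 + 2*v - 24)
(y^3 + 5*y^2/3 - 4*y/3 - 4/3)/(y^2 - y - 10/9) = 3*(y^2 + y - 2)/(3*y - 5)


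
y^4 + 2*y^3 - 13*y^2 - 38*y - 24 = (y - 4)*(y + 1)*(y + 2)*(y + 3)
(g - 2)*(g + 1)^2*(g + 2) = g^4 + 2*g^3 - 3*g^2 - 8*g - 4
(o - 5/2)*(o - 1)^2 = o^3 - 9*o^2/2 + 6*o - 5/2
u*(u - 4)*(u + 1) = u^3 - 3*u^2 - 4*u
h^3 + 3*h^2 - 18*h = h*(h - 3)*(h + 6)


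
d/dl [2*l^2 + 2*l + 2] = 4*l + 2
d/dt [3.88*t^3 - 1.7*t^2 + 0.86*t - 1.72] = 11.64*t^2 - 3.4*t + 0.86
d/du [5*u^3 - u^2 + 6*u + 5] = 15*u^2 - 2*u + 6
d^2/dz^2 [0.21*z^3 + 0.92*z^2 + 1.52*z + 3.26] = 1.26*z + 1.84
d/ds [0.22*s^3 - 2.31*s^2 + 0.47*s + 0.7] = 0.66*s^2 - 4.62*s + 0.47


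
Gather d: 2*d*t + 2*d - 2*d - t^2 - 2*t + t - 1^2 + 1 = 2*d*t - t^2 - t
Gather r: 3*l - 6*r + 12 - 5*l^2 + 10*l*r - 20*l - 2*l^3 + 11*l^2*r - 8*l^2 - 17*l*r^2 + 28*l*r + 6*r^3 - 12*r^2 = -2*l^3 - 13*l^2 - 17*l + 6*r^3 + r^2*(-17*l - 12) + r*(11*l^2 + 38*l - 6) + 12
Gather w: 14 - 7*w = 14 - 7*w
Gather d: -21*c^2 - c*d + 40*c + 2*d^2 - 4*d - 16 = -21*c^2 + 40*c + 2*d^2 + d*(-c - 4) - 16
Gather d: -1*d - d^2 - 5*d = -d^2 - 6*d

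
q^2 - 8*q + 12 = (q - 6)*(q - 2)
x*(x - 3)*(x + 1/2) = x^3 - 5*x^2/2 - 3*x/2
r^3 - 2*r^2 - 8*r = r*(r - 4)*(r + 2)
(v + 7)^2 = v^2 + 14*v + 49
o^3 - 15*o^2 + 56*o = o*(o - 8)*(o - 7)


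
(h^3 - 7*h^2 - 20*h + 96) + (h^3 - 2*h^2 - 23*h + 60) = 2*h^3 - 9*h^2 - 43*h + 156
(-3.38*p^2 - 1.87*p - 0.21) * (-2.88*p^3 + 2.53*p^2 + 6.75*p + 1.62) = 9.7344*p^5 - 3.1658*p^4 - 26.9413*p^3 - 18.6294*p^2 - 4.4469*p - 0.3402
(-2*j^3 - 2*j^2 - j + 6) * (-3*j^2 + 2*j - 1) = 6*j^5 + 2*j^4 + j^3 - 18*j^2 + 13*j - 6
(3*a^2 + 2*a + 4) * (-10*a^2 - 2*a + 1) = -30*a^4 - 26*a^3 - 41*a^2 - 6*a + 4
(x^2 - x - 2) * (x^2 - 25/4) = x^4 - x^3 - 33*x^2/4 + 25*x/4 + 25/2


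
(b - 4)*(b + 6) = b^2 + 2*b - 24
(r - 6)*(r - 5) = r^2 - 11*r + 30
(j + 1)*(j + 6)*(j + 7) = j^3 + 14*j^2 + 55*j + 42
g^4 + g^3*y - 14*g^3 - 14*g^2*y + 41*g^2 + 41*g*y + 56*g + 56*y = (g - 8)*(g - 7)*(g + 1)*(g + y)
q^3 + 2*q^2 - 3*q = q*(q - 1)*(q + 3)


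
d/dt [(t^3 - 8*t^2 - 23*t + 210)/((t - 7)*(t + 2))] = (t^2 + 4*t + 28)/(t^2 + 4*t + 4)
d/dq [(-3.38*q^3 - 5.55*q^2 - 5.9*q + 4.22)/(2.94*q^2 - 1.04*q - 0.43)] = (-9.9372*q^4 + 7.0304*q^3 + 27.4782*q^2 - 20.0406*q + 6.9258)/(8.6436*q^4 - 6.1152*q^3 - 1.4468*q^2 + 0.8944*q + 0.1849)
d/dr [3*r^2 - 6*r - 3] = 6*r - 6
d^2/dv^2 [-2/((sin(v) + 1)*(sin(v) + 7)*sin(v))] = 2*(9*sin(v)^2 + 79*sin(v) + 179 - 139/sin(v) - 238/sin(v)^2 - 98/sin(v)^3)/((sin(v) + 1)^2*(sin(v) + 7)^3)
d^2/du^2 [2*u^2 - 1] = 4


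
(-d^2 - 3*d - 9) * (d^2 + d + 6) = -d^4 - 4*d^3 - 18*d^2 - 27*d - 54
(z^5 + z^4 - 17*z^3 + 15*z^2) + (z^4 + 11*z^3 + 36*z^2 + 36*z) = z^5 + 2*z^4 - 6*z^3 + 51*z^2 + 36*z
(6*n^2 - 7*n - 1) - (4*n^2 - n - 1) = 2*n^2 - 6*n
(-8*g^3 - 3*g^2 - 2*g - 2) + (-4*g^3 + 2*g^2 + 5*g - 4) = -12*g^3 - g^2 + 3*g - 6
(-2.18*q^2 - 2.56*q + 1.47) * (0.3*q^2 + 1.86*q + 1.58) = -0.654*q^4 - 4.8228*q^3 - 7.765*q^2 - 1.3106*q + 2.3226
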